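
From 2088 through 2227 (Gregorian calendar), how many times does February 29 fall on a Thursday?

4

Leap years in 2088–2227: 33 of them.
Feb 29 weekday advances by 5 (mod 7) from one leap year to the next four years later (or differs when a century non-leap intervenes).
Leap-day weekdays: 2088:Sun 2092:Fri 2096:Wed 2104:Fri 2108:Wed 2112:Mon 2116:Sat 2120:Thu✓ 2124:Tue 2128:Sun 2132:Fri 2136:Wed 2140:Mon …(7 more)… 2172:Sat 2176:Thu✓ 2180:Tue 2184:Sun 2188:Fri 2192:Wed 2196:Mon 2204:Wed 2208:Mon 2212:Sat 2216:Thu✓ 2220:Tue 2224:Sun
Thursday: 2120, 2148, 2176, 2216 → 4.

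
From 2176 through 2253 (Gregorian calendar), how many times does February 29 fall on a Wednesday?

Leap years in 2176–2253: 19 of them.
Feb 29 weekday advances by 5 (mod 7) from one leap year to the next four years later (or differs when a century non-leap intervenes).
Leap-day weekdays: 2176:Thu 2180:Tue 2184:Sun 2188:Fri 2192:Wed✓ 2196:Mon 2204:Wed✓ 2208:Mon 2212:Sat 2216:Thu 2220:Tue 2224:Sun 2228:Fri 2232:Wed✓ 2236:Mon 2240:Sat 2244:Thu 2248:Tue 2252:Sun
Wednesday: 2192, 2204, 2232 → 3.

3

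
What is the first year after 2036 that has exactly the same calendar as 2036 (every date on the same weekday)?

2064

Two years share a calendar iff Jan 1 falls on the same weekday and both are leap or both are common. 2036: Jan 1 is Tuesday, leap year.
2037: Jan 1 Thursday, common
2038: Jan 1 Friday, common
2039: Jan 1 Saturday, common
2040: Jan 1 Sunday, leap
2041: Jan 1 Tuesday, common
2042: Jan 1 Wednesday, common
2043: Jan 1 Thursday, common
2044: Jan 1 Friday, leap
2045: Jan 1 Sunday, common
2046: Jan 1 Monday, common
2047: Jan 1 Tuesday, common
2048: Jan 1 Wednesday, leap
2049: Jan 1 Friday, common
2050: Jan 1 Saturday, common
2051: Jan 1 Sunday, common
2052: Jan 1 Monday, leap
2053: Jan 1 Wednesday, common
2054: Jan 1 Thursday, common
2055: Jan 1 Friday, common
2056: Jan 1 Saturday, leap
2057: Jan 1 Monday, common
2058: Jan 1 Tuesday, common
2059: Jan 1 Wednesday, common
2060: Jan 1 Thursday, leap
2061: Jan 1 Saturday, common
2062: Jan 1 Sunday, common
2063: Jan 1 Monday, common
2064: Jan 1 Tuesday, leap
2064 matches on both conditions.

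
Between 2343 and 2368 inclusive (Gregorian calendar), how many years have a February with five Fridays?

February has 28 days (29 in leap years); it has five Fridays when Friday falls among the first (month-length − 28) days — i.e. when February 1 is Friday in a leap year (never in a common year).
February 1 by year: 2343:Mon 2344:Tue 2345:Thu 2346:Fri 2347:Sat 2348:Sun 2349:Tue 2350:Wed 2351:Thu 2352:Fri✓ 2353:Sun 2354:Mon 2355:Tue 2356:Wed 2357:Fri 2358:Sat 2359:Sun 2360:Mon 2361:Wed 2362:Thu 2363:Fri 2364:Sat 2365:Mon 2366:Tue 2367:Wed 2368:Thu
Years with five Fridays: 2352 → 1.

1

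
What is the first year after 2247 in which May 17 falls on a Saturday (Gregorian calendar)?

2251

From one year to the next, a fixed date's weekday advances by 1, or by 2 when a Feb 29 lies between the two dates.
2247: May 17 is Monday.
2248: Wednesday (+2)
2249: Thursday (+1)
2250: Friday (+1)
2251: Saturday (+1)
May 17 falls on a Saturday in 2251.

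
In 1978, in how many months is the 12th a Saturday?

1

Check the 12th of each month of 1978: Jan 12: Thu, Feb 12: Sun, Mar 12: Sun, Apr 12: Wed, May 12: Fri, Jun 12: Mon, Jul 12: Wed, Aug 12: Sat, Sep 12: Tue, Oct 12: Thu, Nov 12: Sun, Dec 12: Tue.
Saturday occurs in August — 1 month.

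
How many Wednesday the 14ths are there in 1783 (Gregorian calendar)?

1

Check the 14th of each month of 1783: Jan 14: Tue, Feb 14: Fri, Mar 14: Fri, Apr 14: Mon, May 14: Wed, Jun 14: Sat, Jul 14: Mon, Aug 14: Thu, Sep 14: Sun, Oct 14: Tue, Nov 14: Fri, Dec 14: Sun.
Wednesday occurs in May — 1 month.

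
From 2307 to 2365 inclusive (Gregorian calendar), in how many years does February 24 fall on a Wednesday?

9

Track February 24's weekday year by year (advancing +1, or +2 across a Feb 29):
  2307: Sun  2308: Mon (+1)  2309: Wed (+2) ✓  2310: Thu (+1)  2311: Fri (+1)
  2312: Sat (+1)  2313: Mon (+2)  2314: Tue (+1)  2315: Wed (+1) ✓  2316: Thu (+1)
  2317: Sat (+2)  2318: Sun (+1)  2319: Mon (+1)  2320: Tue (+1)  … (31 more years) …
  2352: Sun (+1)  2353: Tue (+2)  2354: Wed (+1) ✓  2355: Thu (+1)  2356: Fri (+1)
  2357: Sun (+2)  2358: Mon (+1)  2359: Tue (+1)  2360: Wed (+1) ✓  2361: Fri (+2)
  2362: Sat (+1)  2363: Sun (+1)  2364: Mon (+1)  2365: Wed (+2) ✓
Wednesday years: 2309, 2315, 2326, 2332, 2337, 2343, 2354, 2360, 2365 — 9 in total.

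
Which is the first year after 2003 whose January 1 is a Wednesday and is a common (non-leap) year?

2014

Jan 1 advances by 2 weekdays after a leap year and by 1 after a common year.
2003: Jan 1 is Wednesday.
2004: Thursday (leap)
2005: Saturday
2006: Sunday
2007: Monday
2008: Tuesday (leap)
2009: Thursday
2010: Friday
2011: Saturday
2012: Sunday (leap)
2013: Tuesday
2014: Wednesday
2014 begins on a Wednesday and is a common year.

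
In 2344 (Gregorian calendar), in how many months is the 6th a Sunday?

2

Check the 6th of each month of 2344: Jan 6: Thu, Feb 6: Sun, Mar 6: Mon, Apr 6: Thu, May 6: Sat, Jun 6: Tue, Jul 6: Thu, Aug 6: Sun, Sep 6: Wed, Oct 6: Fri, Nov 6: Mon, Dec 6: Wed.
Sunday occurs in February, August — 2 months.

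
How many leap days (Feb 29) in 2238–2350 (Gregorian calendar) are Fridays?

Leap years in 2238–2350: 27 of them.
Feb 29 weekday advances by 5 (mod 7) from one leap year to the next four years later (or differs when a century non-leap intervenes).
Leap-day weekdays: 2240:Sat 2244:Thu 2248:Tue 2252:Sun 2256:Fri✓ 2260:Wed 2264:Mon 2268:Sat 2272:Thu 2276:Tue 2280:Sun 2284:Fri✓ 2288:Wed 2292:Mon 2296:Sat 2304:Mon 2308:Sat 2312:Thu 2316:Tue 2320:Sun 2324:Fri✓ 2328:Wed 2332:Mon 2336:Sat 2340:Thu 2344:Tue 2348:Sun
Friday: 2256, 2284, 2324 → 3.

3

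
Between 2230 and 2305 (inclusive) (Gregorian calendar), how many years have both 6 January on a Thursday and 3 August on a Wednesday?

Check each year's weekday for 6 January and 3 August:
  2230: Wed/Tue  2231: Thu/Wed ✓  2232: Fri/Fri  2233: Sun/Sat  2234: Mon/Sun  2235: Tue/Mon  2236: Wed/Wed  2237: Fri/Thu  2238: Sat/Fri  2239: Sun/Sat  2240: Mon/Mon  2241: Wed/Tue  2242: Thu/Wed ✓  2243: Fri/Thu  …(48 more)…  2292: Wed/Wed  2293: Fri/Thu  2294: Sat/Fri  2295: Sun/Sat  2296: Mon/Mon  2297: Wed/Tue  2298: Thu/Wed ✓  2299: Fri/Thu  2300: Sat/Fri  2301: Sun/Sat  2302: Mon/Sun  2303: Tue/Mon  2304: Wed/Wed  2305: Fri/Thu
Both conditions hold in: 2231, 2242, 2253, 2259, 2270, 2281, 2287, 2298 — 8.

8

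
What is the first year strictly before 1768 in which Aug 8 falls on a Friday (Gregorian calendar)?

From one year to the next, a fixed date's weekday advances by 1, or by 2 when a Feb 29 lies between the two dates.
1768: August 8 is Monday.
1767: Saturday (−2)
1766: Friday (−1)
Aug 8 falls on a Friday in 1766.

1766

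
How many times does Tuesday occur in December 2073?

December 2073 has 31 days and begins on Friday.
The first Tuesday is December 5.
Tuesdays fall on 5, 12, 19, 26 — that's 4.

4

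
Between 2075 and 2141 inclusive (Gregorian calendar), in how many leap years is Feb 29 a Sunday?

2

Leap years in 2075–2141: 16 of them.
Feb 29 weekday advances by 5 (mod 7) from one leap year to the next four years later (or differs when a century non-leap intervenes).
Leap-day weekdays: 2076:Sat 2080:Thu 2084:Tue 2088:Sun✓ 2092:Fri 2096:Wed 2104:Fri 2108:Wed 2112:Mon 2116:Sat 2120:Thu 2124:Tue 2128:Sun✓ 2132:Fri 2136:Wed 2140:Mon
Sunday: 2088, 2128 → 2.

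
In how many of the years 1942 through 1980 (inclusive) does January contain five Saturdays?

January has 31 days; it has five Saturdays when Saturday falls among the first (month-length − 28) days — i.e. when January 1 is one of Saturday/Friday/Thursday.
January 1 by year: 1942:Thu✓ 1943:Fri✓ 1944:Sat✓ 1945:Mon 1946:Tue 1947:Wed 1948:Thu✓ 1949:Sat✓ 1950:Sun 1951:Mon 1952:Tue 1953:Thu✓ 1954:Fri✓ 1955:Sat✓ 1956:Sun …(9 more)… 1966:Sat✓ 1967:Sun 1968:Mon 1969:Wed 1970:Thu✓ 1971:Fri✓ 1972:Sat✓ 1973:Mon 1974:Tue 1975:Wed 1976:Thu✓ 1977:Sat✓ 1978:Sun 1979:Mon 1980:Tue
Years with five Saturdays: 1942, 1943, 1944, 1948, 1949, 1953, 1954, 1955, 1959, 1960, 1965, 1966, 1970, 1971, 1972, 1976, 1977 → 17.

17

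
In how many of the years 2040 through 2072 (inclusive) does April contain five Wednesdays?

April has 30 days; it has five Wednesdays when Wednesday falls among the first (month-length − 28) days — i.e. when April 1 is one of Wednesday/Tuesday.
April 1 by year: 2040:Sun 2041:Mon 2042:Tue✓ 2043:Wed✓ 2044:Fri 2045:Sat 2046:Sun 2047:Mon 2048:Wed✓ 2049:Thu 2050:Fri 2051:Sat 2052:Mon 2053:Tue✓ 2054:Wed✓ …(3 more)… 2058:Mon 2059:Tue✓ 2060:Thu 2061:Fri 2062:Sat 2063:Sun 2064:Tue✓ 2065:Wed✓ 2066:Thu 2067:Fri 2068:Sun 2069:Mon 2070:Tue✓ 2071:Wed✓ 2072:Fri
Years with five Wednesdays: 2042, 2043, 2048, 2053, 2054, 2059, 2064, 2065, 2070, 2071 → 10.

10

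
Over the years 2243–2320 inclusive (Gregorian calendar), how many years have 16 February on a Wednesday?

10

Track 16 February's weekday year by year (advancing +1, or +2 across a Feb 29):
  2243: Thu  2244: Fri (+1)  2245: Sun (+2)  2246: Mon (+1)  2247: Tue (+1)
  2248: Wed (+1) ✓  2249: Fri (+2)  2250: Sat (+1)  2251: Sun (+1)  2252: Mon (+1)
  2253: Wed (+2) ✓  2254: Thu (+1)  2255: Fri (+1)  2256: Sat (+1)  … (50 more years) …
  2307: Sat (+1)  2308: Sun (+1)  2309: Tue (+2)  2310: Wed (+1) ✓  2311: Thu (+1)
  2312: Fri (+1)  2313: Sun (+2)  2314: Mon (+1)  2315: Tue (+1)  2316: Wed (+1) ✓
  2317: Fri (+2)  2318: Sat (+1)  2319: Sun (+1)  2320: Mon (+1)
Wednesday years: 2248, 2253, 2259, 2270, 2276, 2281, 2287, 2298, 2310, 2316 — 10 in total.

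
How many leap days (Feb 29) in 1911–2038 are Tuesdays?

Leap years in 1911–2038: 32 of them.
Feb 29 weekday advances by 5 (mod 7) from one leap year to the next four years later (or differs when a century non-leap intervenes).
Leap-day weekdays: 1912:Thu 1916:Tue✓ 1920:Sun 1924:Fri 1928:Wed 1932:Mon 1936:Sat 1940:Thu 1944:Tue✓ 1948:Sun 1952:Fri 1956:Wed 1960:Mon …(6 more)… 1988:Mon 1992:Sat 1996:Thu 2000:Tue✓ 2004:Sun 2008:Fri 2012:Wed 2016:Mon 2020:Sat 2024:Thu 2028:Tue✓ 2032:Sun 2036:Fri
Tuesday: 1916, 1944, 1972, 2000, 2028 → 5.

5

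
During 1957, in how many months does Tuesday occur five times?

5

A month of length L has five Tuesdays iff its first Tuesday is on day ≤ L−28 (so day 1–3 in a 31-day month, 1–2 in a 30-day month, day 1 in a leap February).
Checking each month of 1957: Jan starts Tue (31d) ✓; Feb starts Fri (28d); Mar starts Fri (31d); Apr starts Mon (30d) ✓; May starts Wed (31d); Jun starts Sat (30d); Jul starts Mon (31d) ✓; Aug starts Thu (31d); Sep starts Sun (30d); Oct starts Tue (31d) ✓; Nov starts Fri (30d); Dec starts Sun (31d) ✓.
Five-Tuesday months: January, April, July, October, December → 5.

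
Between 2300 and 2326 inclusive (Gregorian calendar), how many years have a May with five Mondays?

May has 31 days; it has five Mondays when Monday falls among the first (month-length − 28) days — i.e. when May 1 is one of Monday/Sunday/Saturday.
May 1 by year: 2300:Tue 2301:Wed 2302:Thu 2303:Fri 2304:Sun✓ 2305:Mon✓ 2306:Tue 2307:Wed 2308:Fri 2309:Sat✓ 2310:Sun✓ 2311:Mon✓ 2312:Wed 2313:Thu 2314:Fri 2315:Sat✓ 2316:Mon✓ 2317:Tue 2318:Wed 2319:Thu 2320:Sat✓ 2321:Sun✓ 2322:Mon✓ 2323:Tue 2324:Thu 2325:Fri 2326:Sat✓
Years with five Mondays: 2304, 2305, 2309, 2310, 2311, 2315, 2316, 2320, 2321, 2322, 2326 → 11.

11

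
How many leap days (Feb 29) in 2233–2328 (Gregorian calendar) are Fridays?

3

Leap years in 2233–2328: 23 of them.
Feb 29 weekday advances by 5 (mod 7) from one leap year to the next four years later (or differs when a century non-leap intervenes).
Leap-day weekdays: 2236:Mon 2240:Sat 2244:Thu 2248:Tue 2252:Sun 2256:Fri✓ 2260:Wed 2264:Mon 2268:Sat 2272:Thu 2276:Tue 2280:Sun 2284:Fri✓ 2288:Wed 2292:Mon 2296:Sat 2304:Mon 2308:Sat 2312:Thu 2316:Tue 2320:Sun 2324:Fri✓ 2328:Wed
Friday: 2256, 2284, 2324 → 3.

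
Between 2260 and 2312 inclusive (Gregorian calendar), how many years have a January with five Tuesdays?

January has 31 days; it has five Tuesdays when Tuesday falls among the first (month-length − 28) days — i.e. when January 1 is one of Tuesday/Monday/Sunday.
January 1 by year: 2260:Sun✓ 2261:Tue✓ 2262:Wed 2263:Thu 2264:Fri 2265:Sun✓ 2266:Mon✓ 2267:Tue✓ 2268:Wed 2269:Fri 2270:Sat 2271:Sun✓ 2272:Mon✓ 2273:Wed 2274:Thu …(23 more)… 2298:Sat 2299:Sun✓ 2300:Mon✓ 2301:Tue✓ 2302:Wed 2303:Thu 2304:Fri 2305:Sun✓ 2306:Mon✓ 2307:Tue✓ 2308:Wed 2309:Fri 2310:Sat 2311:Sun✓ 2312:Mon✓
Years with five Tuesdays: 2260, 2261, 2265, 2266, 2267, 2271, 2272, 2277, 2278, 2282, 2283, 2284, 2288, 2289, 2293, 2294, 2295, 2299, 2300, 2301, 2305, 2306, 2307, 2311, 2312 → 25.

25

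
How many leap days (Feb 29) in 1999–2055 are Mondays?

2

Leap years in 1999–2055: 14 of them.
Feb 29 weekday advances by 5 (mod 7) from one leap year to the next four years later (or differs when a century non-leap intervenes).
Leap-day weekdays: 2000:Tue 2004:Sun 2008:Fri 2012:Wed 2016:Mon✓ 2020:Sat 2024:Thu 2028:Tue 2032:Sun 2036:Fri 2040:Wed 2044:Mon✓ 2048:Sat 2052:Thu
Monday: 2016, 2044 → 2.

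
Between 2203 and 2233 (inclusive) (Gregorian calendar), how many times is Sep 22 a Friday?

Track Sep 22's weekday year by year (advancing +1, or +2 across a Feb 29):
  2203: Thu  2204: Sat (+2)  2205: Sun (+1)  2206: Mon (+1)  2207: Tue (+1)
  2208: Thu (+2)  2209: Fri (+1) ✓  2210: Sat (+1)  2211: Sun (+1)  2212: Tue (+2)
  2213: Wed (+1)  2214: Thu (+1)  2215: Fri (+1) ✓  2216: Sun (+2)  … (3 more years) …
  2220: Fri (+2) ✓  2221: Sat (+1)  2222: Sun (+1)  2223: Mon (+1)  2224: Wed (+2)
  2225: Thu (+1)  2226: Fri (+1) ✓  2227: Sat (+1)  2228: Mon (+2)  2229: Tue (+1)
  2230: Wed (+1)  2231: Thu (+1)  2232: Sat (+2)  2233: Sun (+1)
Friday years: 2209, 2215, 2220, 2226 — 4 in total.

4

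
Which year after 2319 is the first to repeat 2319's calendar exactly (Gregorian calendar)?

2330

Two years share a calendar iff Jan 1 falls on the same weekday and both are leap or both are common. 2319: Jan 1 is Wednesday, common year.
2320: Jan 1 Thursday, leap
2321: Jan 1 Saturday, common
2322: Jan 1 Sunday, common
2323: Jan 1 Monday, common
2324: Jan 1 Tuesday, leap
2325: Jan 1 Thursday, common
2326: Jan 1 Friday, common
2327: Jan 1 Saturday, common
2328: Jan 1 Sunday, leap
2329: Jan 1 Tuesday, common
2330: Jan 1 Wednesday, common
2330 matches on both conditions.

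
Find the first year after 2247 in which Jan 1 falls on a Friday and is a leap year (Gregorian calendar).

2264

Jan 1 advances by 2 weekdays after a leap year and by 1 after a common year.
2247: Jan 1 is Friday.
2248: Saturday (leap)
2249: Monday
2250: Tuesday
2251: Wednesday
2252: Thursday (leap)
2253: Saturday
2254: Sunday
2255: Monday
2256: Tuesday (leap)
2257: Thursday
2258: Friday
2259: Saturday
2260: Sunday (leap)
2261: Tuesday
2262: Wednesday
2263: Thursday
2264: Friday (leap)
2264 begins on a Friday and is a leap year.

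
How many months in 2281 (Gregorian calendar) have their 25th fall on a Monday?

2

Check the 25th of each month of 2281: Jan 25: Tue, Feb 25: Fri, Mar 25: Fri, Apr 25: Mon, May 25: Wed, Jun 25: Sat, Jul 25: Mon, Aug 25: Thu, Sep 25: Sun, Oct 25: Tue, Nov 25: Fri, Dec 25: Sun.
Monday occurs in April, July — 2 months.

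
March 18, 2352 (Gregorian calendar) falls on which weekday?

Tuesday

January 1, 2352 is a Tuesday.
March 18 is day 78 of the year, i.e. 77 days after Jan 1.
77 mod 7 = 0, so advance 0 weekdays from Tuesday: Tuesday.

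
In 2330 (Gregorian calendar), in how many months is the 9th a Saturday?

1

Check the 9th of each month of 2330: Jan 9: Thu, Feb 9: Sun, Mar 9: Sun, Apr 9: Wed, May 9: Fri, Jun 9: Mon, Jul 9: Wed, Aug 9: Sat, Sep 9: Tue, Oct 9: Thu, Nov 9: Sun, Dec 9: Tue.
Saturday occurs in August — 1 month.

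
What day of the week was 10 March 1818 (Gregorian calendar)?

Tuesday

January 1, 1818 is a Thursday.
March 10 is day 69 of the year, i.e. 68 days after Jan 1.
68 mod 7 = 5, so advance 5 weekdays from Thursday: Tuesday.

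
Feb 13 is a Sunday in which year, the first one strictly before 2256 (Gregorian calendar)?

2253

From one year to the next, a fixed date's weekday advances by 1, or by 2 when a Feb 29 lies between the two dates.
2256: February 13 is Wednesday.
2255: Tuesday (−1)
2254: Monday (−1)
2253: Sunday (−1)
Feb 13 falls on a Sunday in 2253.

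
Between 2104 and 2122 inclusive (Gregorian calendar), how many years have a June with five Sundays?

June has 30 days; it has five Sundays when Sunday falls among the first (month-length − 28) days — i.e. when June 1 is one of Sunday/Saturday.
June 1 by year: 2104:Sun✓ 2105:Mon 2106:Tue 2107:Wed 2108:Fri 2109:Sat✓ 2110:Sun✓ 2111:Mon 2112:Wed 2113:Thu 2114:Fri 2115:Sat✓ 2116:Mon 2117:Tue 2118:Wed 2119:Thu 2120:Sat✓ 2121:Sun✓ 2122:Mon
Years with five Sundays: 2104, 2109, 2110, 2115, 2120, 2121 → 6.

6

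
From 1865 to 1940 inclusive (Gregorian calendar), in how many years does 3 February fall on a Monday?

11

Track 3 February's weekday year by year (advancing +1, or +2 across a Feb 29):
  1865: Fri  1866: Sat (+1)  1867: Sun (+1)  1868: Mon (+1) ✓  1869: Wed (+2)
  1870: Thu (+1)  1871: Fri (+1)  1872: Sat (+1)  1873: Mon (+2) ✓  1874: Tue (+1)
  1875: Wed (+1)  1876: Thu (+1)  1877: Sat (+2)  1878: Sun (+1)  … (48 more years) …
  1927: Thu (+1)  1928: Fri (+1)  1929: Sun (+2)  1930: Mon (+1) ✓  1931: Tue (+1)
  1932: Wed (+1)  1933: Fri (+2)  1934: Sat (+1)  1935: Sun (+1)  1936: Mon (+1) ✓
  1937: Wed (+2)  1938: Thu (+1)  1939: Fri (+1)  1940: Sat (+1)
Monday years: 1868, 1873, 1879, 1890, 1896, 1902, 1908, 1913, 1919, 1930, 1936 — 11 in total.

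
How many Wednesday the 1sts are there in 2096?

Check the 1st of each month of 2096: Jan 1: Sun, Feb 1: Wed, Mar 1: Thu, Apr 1: Sun, May 1: Tue, Jun 1: Fri, Jul 1: Sun, Aug 1: Wed, Sep 1: Sat, Oct 1: Mon, Nov 1: Thu, Dec 1: Sat.
Wednesday occurs in February, August — 2 months.

2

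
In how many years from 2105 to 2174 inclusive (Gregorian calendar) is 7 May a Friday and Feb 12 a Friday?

Check each year's weekday for 7 May and Feb 12:
  2105: Thu/Thu  2106: Fri/Fri ✓  2107: Sat/Sat  2108: Mon/Sun  2109: Tue/Tue  2110: Wed/Wed  2111: Thu/Thu  2112: Sat/Fri  2113: Sun/Sun  2114: Mon/Mon  2115: Tue/Tue  2116: Thu/Wed  2117: Fri/Fri ✓  2118: Sat/Sat  …(42 more)…  2161: Thu/Thu  2162: Fri/Fri ✓  2163: Sat/Sat  2164: Mon/Sun  2165: Tue/Tue  2166: Wed/Wed  2167: Thu/Thu  2168: Sat/Fri  2169: Sun/Sun  2170: Mon/Mon  2171: Tue/Tue  2172: Thu/Wed  2173: Fri/Fri ✓  2174: Sat/Sat
Both conditions hold in: 2106, 2117, 2123, 2134, 2145, 2151, 2162, 2173 — 8.

8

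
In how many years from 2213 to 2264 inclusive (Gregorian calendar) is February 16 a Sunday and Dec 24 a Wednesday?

Check each year's weekday for February 16 and Dec 24:
  2213: Tue/Fri  2214: Wed/Sat  2215: Thu/Sun  2216: Fri/Tue  2217: Sun/Wed ✓  2218: Mon/Thu  2219: Tue/Fri  2220: Wed/Sun  2221: Fri/Mon  2222: Sat/Tue  2223: Sun/Wed ✓  2224: Mon/Fri  2225: Wed/Sat  2226: Thu/Sun  …(24 more)…  2251: Sun/Wed ✓  2252: Mon/Fri  2253: Wed/Sat  2254: Thu/Sun  2255: Fri/Mon  2256: Sat/Wed  2257: Mon/Thu  2258: Tue/Fri  2259: Wed/Sat  2260: Thu/Mon  2261: Sat/Tue  2262: Sun/Wed ✓  2263: Mon/Thu  2264: Tue/Sat
Both conditions hold in: 2217, 2223, 2234, 2245, 2251, 2262 — 6.

6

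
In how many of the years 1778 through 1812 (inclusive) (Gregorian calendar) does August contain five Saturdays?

August has 31 days; it has five Saturdays when Saturday falls among the first (month-length − 28) days — i.e. when August 1 is one of Saturday/Friday/Thursday.
August 1 by year: 1778:Sat✓ 1779:Sun 1780:Tue 1781:Wed 1782:Thu✓ 1783:Fri✓ 1784:Sun 1785:Mon 1786:Tue 1787:Wed 1788:Fri✓ 1789:Sat✓ 1790:Sun 1791:Mon 1792:Wed …(5 more)… 1798:Wed 1799:Thu✓ 1800:Fri✓ 1801:Sat✓ 1802:Sun 1803:Mon 1804:Wed 1805:Thu✓ 1806:Fri✓ 1807:Sat✓ 1808:Mon 1809:Tue 1810:Wed 1811:Thu✓ 1812:Sat✓
Years with five Saturdays: 1778, 1782, 1783, 1788, 1789, 1793, 1794, 1795, 1799, 1800, 1801, 1805, 1806, 1807, 1811, 1812 → 16.

16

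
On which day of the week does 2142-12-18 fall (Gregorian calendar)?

January 1, 2142 is a Monday.
December 18 is day 352 of the year, i.e. 351 days after Jan 1.
351 mod 7 = 1, so advance 1 weekday from Monday: Tuesday.

Tuesday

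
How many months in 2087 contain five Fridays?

A month of length L has five Fridays iff its first Friday is on day ≤ L−28 (so day 1–3 in a 31-day month, 1–2 in a 30-day month, day 1 in a leap February).
Checking each month of 2087: Jan starts Wed (31d) ✓; Feb starts Sat (28d); Mar starts Sat (31d); Apr starts Tue (30d); May starts Thu (31d) ✓; Jun starts Sun (30d); Jul starts Tue (31d); Aug starts Fri (31d) ✓; Sep starts Mon (30d); Oct starts Wed (31d) ✓; Nov starts Sat (30d); Dec starts Mon (31d).
Five-Friday months: January, May, August, October → 4.

4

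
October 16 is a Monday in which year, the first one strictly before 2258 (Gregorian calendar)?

From one year to the next, a fixed date's weekday advances by 1, or by 2 when a Feb 29 lies between the two dates.
2258: October 16 is Saturday.
2257: Friday (−1)
2256: Thursday (−1)
2255: Tuesday (−2)
2254: Monday (−1)
October 16 falls on a Monday in 2254.

2254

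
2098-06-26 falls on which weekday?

Thursday

January 1, 2098 is a Wednesday.
June 26 is day 177 of the year, i.e. 176 days after Jan 1.
176 mod 7 = 1, so advance 1 weekday from Wednesday: Thursday.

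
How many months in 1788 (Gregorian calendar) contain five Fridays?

A month of length L has five Fridays iff its first Friday is on day ≤ L−28 (so day 1–3 in a 31-day month, 1–2 in a 30-day month, day 1 in a leap February).
Checking each month of 1788: Jan starts Tue (31d); Feb starts Fri (29d) ✓; Mar starts Sat (31d); Apr starts Tue (30d); May starts Thu (31d) ✓; Jun starts Sun (30d); Jul starts Tue (31d); Aug starts Fri (31d) ✓; Sep starts Mon (30d); Oct starts Wed (31d) ✓; Nov starts Sat (30d); Dec starts Mon (31d).
Five-Friday months: February, May, August, October → 4.

4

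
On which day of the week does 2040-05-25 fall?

January 1, 2040 is a Sunday.
May 25 is day 146 of the year, i.e. 145 days after Jan 1.
145 mod 7 = 5, so advance 5 weekdays from Sunday: Friday.

Friday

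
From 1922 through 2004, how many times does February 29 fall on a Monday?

3

Leap years in 1922–2004: 21 of them.
Feb 29 weekday advances by 5 (mod 7) from one leap year to the next four years later (or differs when a century non-leap intervenes).
Leap-day weekdays: 1924:Fri 1928:Wed 1932:Mon✓ 1936:Sat 1940:Thu 1944:Tue 1948:Sun 1952:Fri 1956:Wed 1960:Mon✓ 1964:Sat 1968:Thu 1972:Tue 1976:Sun 1980:Fri 1984:Wed 1988:Mon✓ 1992:Sat 1996:Thu 2000:Tue 2004:Sun
Monday: 1932, 1960, 1988 → 3.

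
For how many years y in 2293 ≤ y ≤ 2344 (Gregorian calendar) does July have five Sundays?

23

July has 31 days; it has five Sundays when Sunday falls among the first (month-length − 28) days — i.e. when July 1 is one of Sunday/Saturday/Friday.
July 1 by year: 2293:Sat✓ 2294:Sun✓ 2295:Mon 2296:Wed 2297:Thu 2298:Fri✓ 2299:Sat✓ 2300:Sun✓ 2301:Mon 2302:Tue 2303:Wed 2304:Fri✓ 2305:Sat✓ 2306:Sun✓ 2307:Mon …(22 more)… 2330:Tue 2331:Wed 2332:Fri✓ 2333:Sat✓ 2334:Sun✓ 2335:Mon 2336:Wed 2337:Thu 2338:Fri✓ 2339:Sat✓ 2340:Mon 2341:Tue 2342:Wed 2343:Thu 2344:Sat✓
Years with five Sundays: 2293, 2294, 2298, 2299, 2300, 2304, 2305, 2306, 2310, 2311, 2316, 2317, 2321, 2322, 2323, 2327, 2328, 2332, 2333, 2334, 2338, 2339, 2344 → 23.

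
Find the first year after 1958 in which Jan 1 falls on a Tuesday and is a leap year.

Jan 1 advances by 2 weekdays after a leap year and by 1 after a common year.
1958: Jan 1 is Wednesday.
1959: Thursday
1960: Friday (leap)
1961: Sunday
1962: Monday
1963: Tuesday
1964: Wednesday (leap)
1965: Friday
1966: Saturday
1967: Sunday
1968: Monday (leap)
1969: Wednesday
1970: Thursday
1971: Friday
1972: Saturday (leap)
1973: Monday
1974: Tuesday
1975: Wednesday
1976: Thursday (leap)
1977: Saturday
1978: Sunday
1979: Monday
1980: Tuesday (leap)
1980 begins on a Tuesday and is a leap year.

1980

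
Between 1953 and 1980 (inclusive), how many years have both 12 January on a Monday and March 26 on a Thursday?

3

Check each year's weekday for 12 January and March 26:
  1953: Mon/Thu ✓  1954: Tue/Fri  1955: Wed/Sat  1956: Thu/Mon  1957: Sat/Tue  1958: Sun/Wed  1959: Mon/Thu ✓  1960: Tue/Sat  1961: Thu/Sun  1962: Fri/Mon  1963: Sat/Tue  1964: Sun/Thu  1965: Tue/Fri  1966: Wed/Sat  1967: Thu/Sun  1968: Fri/Tue  1969: Sun/Wed  1970: Mon/Thu ✓  1971: Tue/Fri  1972: Wed/Sun  1973: Fri/Mon  1974: Sat/Tue  1975: Sun/Wed  1976: Mon/Fri  1977: Wed/Sat  1978: Thu/Sun  1979: Fri/Mon  1980: Sat/Wed
Both conditions hold in: 1953, 1959, 1970 — 3.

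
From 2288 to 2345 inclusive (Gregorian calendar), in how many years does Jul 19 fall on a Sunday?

9

Track Jul 19's weekday year by year (advancing +1, or +2 across a Feb 29):
  2288: Thu  2289: Fri (+1)  2290: Sat (+1)  2291: Sun (+1) ✓  2292: Tue (+2)
  2293: Wed (+1)  2294: Thu (+1)  2295: Fri (+1)  2296: Sun (+2) ✓  2297: Mon (+1)
  2298: Tue (+1)  2299: Wed (+1)  2300: Thu (+1)  2301: Fri (+1)  … (30 more years) …
  2332: Tue (+2)  2333: Wed (+1)  2334: Thu (+1)  2335: Fri (+1)  2336: Sun (+2) ✓
  2337: Mon (+1)  2338: Tue (+1)  2339: Wed (+1)  2340: Fri (+2)  2341: Sat (+1)
  2342: Sun (+1) ✓  2343: Mon (+1)  2344: Wed (+2)  2345: Thu (+1)
Sunday years: 2291, 2296, 2303, 2308, 2314, 2325, 2331, 2336, 2342 — 9 in total.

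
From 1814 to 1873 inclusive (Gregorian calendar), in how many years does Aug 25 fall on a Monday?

9

Track Aug 25's weekday year by year (advancing +1, or +2 across a Feb 29):
  1814: Thu  1815: Fri (+1)  1816: Sun (+2)  1817: Mon (+1) ✓  1818: Tue (+1)
  1819: Wed (+1)  1820: Fri (+2)  1821: Sat (+1)  1822: Sun (+1)  1823: Mon (+1) ✓
  1824: Wed (+2)  1825: Thu (+1)  1826: Fri (+1)  1827: Sat (+1)  … (32 more years) …
  1860: Sat (+2)  1861: Sun (+1)  1862: Mon (+1) ✓  1863: Tue (+1)  1864: Thu (+2)
  1865: Fri (+1)  1866: Sat (+1)  1867: Sun (+1)  1868: Tue (+2)  1869: Wed (+1)
  1870: Thu (+1)  1871: Fri (+1)  1872: Sun (+2)  1873: Mon (+1) ✓
Monday years: 1817, 1823, 1828, 1834, 1845, 1851, 1856, 1862, 1873 — 9 in total.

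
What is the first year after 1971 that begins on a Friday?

1982

Jan 1 advances by 2 weekdays after a leap year and by 1 after a common year.
1971: Jan 1 is Friday.
1972: Saturday (leap)
1973: Monday
1974: Tuesday
1975: Wednesday
1976: Thursday (leap)
1977: Saturday
1978: Sunday
1979: Monday
1980: Tuesday (leap)
1981: Thursday
1982: Friday
1982 begins on a Friday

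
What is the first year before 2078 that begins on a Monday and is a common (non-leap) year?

2074

Jan 1 advances by 2 weekdays after a leap year and by 1 after a common year.
2078: Jan 1 is Saturday.
2077: Friday
2076: Wednesday (leap)
2075: Tuesday
2074: Monday
2074 begins on a Monday and is a common year.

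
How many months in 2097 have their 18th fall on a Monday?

Check the 18th of each month of 2097: Jan 18: Fri, Feb 18: Mon, Mar 18: Mon, Apr 18: Thu, May 18: Sat, Jun 18: Tue, Jul 18: Thu, Aug 18: Sun, Sep 18: Wed, Oct 18: Fri, Nov 18: Mon, Dec 18: Wed.
Monday occurs in February, March, November — 3 months.

3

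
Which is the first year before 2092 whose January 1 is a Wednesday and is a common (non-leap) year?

Jan 1 advances by 2 weekdays after a leap year and by 1 after a common year.
2092: Jan 1 is Tuesday (leap).
2091: Monday
2090: Sunday
2089: Saturday
2088: Thursday (leap)
2087: Wednesday
2087 begins on a Wednesday and is a common year.

2087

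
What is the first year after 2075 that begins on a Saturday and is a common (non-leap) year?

2078

Jan 1 advances by 2 weekdays after a leap year and by 1 after a common year.
2075: Jan 1 is Tuesday.
2076: Wednesday (leap)
2077: Friday
2078: Saturday
2078 begins on a Saturday and is a common year.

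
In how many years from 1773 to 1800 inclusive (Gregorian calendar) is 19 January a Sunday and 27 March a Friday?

Check each year's weekday for 19 January and 27 March:
  1773: Tue/Sat  1774: Wed/Sun  1775: Thu/Mon  1776: Fri/Wed  1777: Sun/Thu  1778: Mon/Fri  1779: Tue/Sat  1780: Wed/Mon  1781: Fri/Tue  1782: Sat/Wed  1783: Sun/Thu  1784: Mon/Sat  1785: Wed/Sun  1786: Thu/Mon  1787: Fri/Tue  1788: Sat/Thu  1789: Mon/Fri  1790: Tue/Sat  1791: Wed/Sun  1792: Thu/Tue  1793: Sat/Wed  1794: Sun/Thu  1795: Mon/Fri  1796: Tue/Sun  1797: Thu/Mon  1798: Fri/Tue  1799: Sat/Wed  1800: Sun/Thu
Both conditions hold in: no year — 0.

0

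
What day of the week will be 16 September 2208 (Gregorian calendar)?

January 1, 2208 is a Friday.
September 16 is day 260 of the year, i.e. 259 days after Jan 1.
259 mod 7 = 0, so advance 0 weekdays from Friday: Friday.

Friday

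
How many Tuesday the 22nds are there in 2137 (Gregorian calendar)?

2

Check the 22nd of each month of 2137: Jan 22: Tue, Feb 22: Fri, Mar 22: Fri, Apr 22: Mon, May 22: Wed, Jun 22: Sat, Jul 22: Mon, Aug 22: Thu, Sep 22: Sun, Oct 22: Tue, Nov 22: Fri, Dec 22: Sun.
Tuesday occurs in January, October — 2 months.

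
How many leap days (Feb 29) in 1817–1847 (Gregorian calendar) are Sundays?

Leap years in 1817–1847: 7 of them.
Feb 29 weekday advances by 5 (mod 7) from one leap year to the next four years later (or differs when a century non-leap intervenes).
Leap-day weekdays: 1820:Tue 1824:Sun✓ 1828:Fri 1832:Wed 1836:Mon 1840:Sat 1844:Thu
Sunday: 1824 → 1.

1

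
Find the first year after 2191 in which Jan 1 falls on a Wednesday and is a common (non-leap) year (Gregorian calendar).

Jan 1 advances by 2 weekdays after a leap year and by 1 after a common year.
2191: Jan 1 is Saturday.
2192: Sunday (leap)
2193: Tuesday
2194: Wednesday
2194 begins on a Wednesday and is a common year.

2194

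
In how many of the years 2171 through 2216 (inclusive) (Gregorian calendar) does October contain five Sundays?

19

October has 31 days; it has five Sundays when Sunday falls among the first (month-length − 28) days — i.e. when October 1 is one of Sunday/Saturday/Friday.
October 1 by year: 2171:Tue 2172:Thu 2173:Fri✓ 2174:Sat✓ 2175:Sun✓ 2176:Tue 2177:Wed 2178:Thu 2179:Fri✓ 2180:Sun✓ 2181:Mon 2182:Tue 2183:Wed 2184:Fri✓ 2185:Sat✓ …(16 more)… 2202:Fri✓ 2203:Sat✓ 2204:Mon 2205:Tue 2206:Wed 2207:Thu 2208:Sat✓ 2209:Sun✓ 2210:Mon 2211:Tue 2212:Thu 2213:Fri✓ 2214:Sat✓ 2215:Sun✓ 2216:Tue
Years with five Sundays: 2173, 2174, 2175, 2179, 2180, 2184, 2185, 2186, 2190, 2191, 2196, 2197, 2202, 2203, 2208, 2209, 2213, 2214, 2215 → 19.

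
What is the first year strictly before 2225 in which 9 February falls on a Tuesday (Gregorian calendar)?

From one year to the next, a fixed date's weekday advances by 1, or by 2 when a Feb 29 lies between the two dates.
2225: February 9 is Wednesday.
2224: Monday (−2)
2223: Sunday (−1)
2222: Saturday (−1)
2221: Friday (−1)
2220: Wednesday (−2)
2219: Tuesday (−1)
9 February falls on a Tuesday in 2219.

2219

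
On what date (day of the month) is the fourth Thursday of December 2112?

December 1, 2112 is a Thursday, so the first Thursday is the 1st.
The fourth Thursday is 1 + 21 = 22.

22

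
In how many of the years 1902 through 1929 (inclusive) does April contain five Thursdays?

8

April has 30 days; it has five Thursdays when Thursday falls among the first (month-length − 28) days — i.e. when April 1 is one of Thursday/Wednesday.
April 1 by year: 1902:Tue 1903:Wed✓ 1904:Fri 1905:Sat 1906:Sun 1907:Mon 1908:Wed✓ 1909:Thu✓ 1910:Fri 1911:Sat 1912:Mon 1913:Tue 1914:Wed✓ 1915:Thu✓ 1916:Sat 1917:Sun 1918:Mon 1919:Tue 1920:Thu✓ 1921:Fri 1922:Sat 1923:Sun 1924:Tue 1925:Wed✓ 1926:Thu✓ 1927:Fri 1928:Sun 1929:Mon
Years with five Thursdays: 1903, 1908, 1909, 1914, 1915, 1920, 1925, 1926 → 8.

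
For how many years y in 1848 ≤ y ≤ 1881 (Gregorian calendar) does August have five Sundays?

August has 31 days; it has five Sundays when Sunday falls among the first (month-length − 28) days — i.e. when August 1 is one of Sunday/Saturday/Friday.
August 1 by year: 1848:Tue 1849:Wed 1850:Thu 1851:Fri✓ 1852:Sun✓ 1853:Mon 1854:Tue 1855:Wed 1856:Fri✓ 1857:Sat✓ 1858:Sun✓ 1859:Mon 1860:Wed 1861:Thu 1862:Fri✓ …(4 more)… 1867:Thu 1868:Sat✓ 1869:Sun✓ 1870:Mon 1871:Tue 1872:Thu 1873:Fri✓ 1874:Sat✓ 1875:Sun✓ 1876:Tue 1877:Wed 1878:Thu 1879:Fri✓ 1880:Sun✓ 1881:Mon
Years with five Sundays: 1851, 1852, 1856, 1857, 1858, 1862, 1863, 1868, 1869, 1873, 1874, 1875, 1879, 1880 → 14.

14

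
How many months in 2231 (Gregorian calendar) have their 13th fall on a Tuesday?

Check the 13th of each month of 2231: Jan 13: Thu, Feb 13: Sun, Mar 13: Sun, Apr 13: Wed, May 13: Fri, Jun 13: Mon, Jul 13: Wed, Aug 13: Sat, Sep 13: Tue, Oct 13: Thu, Nov 13: Sun, Dec 13: Tue.
Tuesday occurs in September, December — 2 months.

2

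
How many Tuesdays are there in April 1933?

4

April 1933 has 30 days and begins on Saturday.
The first Tuesday is April 4.
Tuesdays fall on 4, 11, 18, 25 — that's 4.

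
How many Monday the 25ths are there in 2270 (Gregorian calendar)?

Check the 25th of each month of 2270: Jan 25: Tue, Feb 25: Fri, Mar 25: Fri, Apr 25: Mon, May 25: Wed, Jun 25: Sat, Jul 25: Mon, Aug 25: Thu, Sep 25: Sun, Oct 25: Tue, Nov 25: Fri, Dec 25: Sun.
Monday occurs in April, July — 2 months.

2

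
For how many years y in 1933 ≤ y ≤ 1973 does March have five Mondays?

17

March has 31 days; it has five Mondays when Monday falls among the first (month-length − 28) days — i.e. when March 1 is one of Monday/Sunday/Saturday.
March 1 by year: 1933:Wed 1934:Thu 1935:Fri 1936:Sun✓ 1937:Mon✓ 1938:Tue 1939:Wed 1940:Fri 1941:Sat✓ 1942:Sun✓ 1943:Mon✓ 1944:Wed 1945:Thu 1946:Fri 1947:Sat✓ …(11 more)… 1959:Sun✓ 1960:Tue 1961:Wed 1962:Thu 1963:Fri 1964:Sun✓ 1965:Mon✓ 1966:Tue 1967:Wed 1968:Fri 1969:Sat✓ 1970:Sun✓ 1971:Mon✓ 1972:Wed 1973:Thu
Years with five Mondays: 1936, 1937, 1941, 1942, 1943, 1947, 1948, 1952, 1953, 1954, 1958, 1959, 1964, 1965, 1969, 1970, 1971 → 17.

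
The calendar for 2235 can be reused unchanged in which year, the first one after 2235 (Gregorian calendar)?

2246

Two years share a calendar iff Jan 1 falls on the same weekday and both are leap or both are common. 2235: Jan 1 is Thursday, common year.
2236: Jan 1 Friday, leap
2237: Jan 1 Sunday, common
2238: Jan 1 Monday, common
2239: Jan 1 Tuesday, common
2240: Jan 1 Wednesday, leap
2241: Jan 1 Friday, common
2242: Jan 1 Saturday, common
2243: Jan 1 Sunday, common
2244: Jan 1 Monday, leap
2245: Jan 1 Wednesday, common
2246: Jan 1 Thursday, common
2246 matches on both conditions.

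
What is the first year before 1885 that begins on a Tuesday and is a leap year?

Jan 1 advances by 2 weekdays after a leap year and by 1 after a common year.
1885: Jan 1 is Thursday.
1884: Tuesday (leap)
1884 begins on a Tuesday and is a leap year.

1884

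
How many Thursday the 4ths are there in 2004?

2

Check the 4th of each month of 2004: Jan 4: Sun, Feb 4: Wed, Mar 4: Thu, Apr 4: Sun, May 4: Tue, Jun 4: Fri, Jul 4: Sun, Aug 4: Wed, Sep 4: Sat, Oct 4: Mon, Nov 4: Thu, Dec 4: Sat.
Thursday occurs in March, November — 2 months.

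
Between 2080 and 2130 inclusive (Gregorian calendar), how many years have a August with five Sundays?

23

August has 31 days; it has five Sundays when Sunday falls among the first (month-length − 28) days — i.e. when August 1 is one of Sunday/Saturday/Friday.
August 1 by year: 2080:Thu 2081:Fri✓ 2082:Sat✓ 2083:Sun✓ 2084:Tue 2085:Wed 2086:Thu 2087:Fri✓ 2088:Sun✓ 2089:Mon 2090:Tue 2091:Wed 2092:Fri✓ 2093:Sat✓ 2094:Sun✓ …(21 more)… 2116:Sat✓ 2117:Sun✓ 2118:Mon 2119:Tue 2120:Thu 2121:Fri✓ 2122:Sat✓ 2123:Sun✓ 2124:Tue 2125:Wed 2126:Thu 2127:Fri✓ 2128:Sun✓ 2129:Mon 2130:Tue
Years with five Sundays: 2081, 2082, 2083, 2087, 2088, 2092, 2093, 2094, 2098, 2099, 2100, 2104, 2105, 2106, 2110, 2111, 2116, 2117, 2121, 2122, 2123, 2127, 2128 → 23.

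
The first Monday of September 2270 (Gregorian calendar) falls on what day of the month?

5

September 1, 2270 is a Thursday, so the first Monday is the 5th.
The first Monday is 5 + 0 = 5.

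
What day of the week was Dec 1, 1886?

Wednesday

January 1, 1886 is a Friday.
December 1 is day 335 of the year, i.e. 334 days after Jan 1.
334 mod 7 = 5, so advance 5 weekdays from Friday: Wednesday.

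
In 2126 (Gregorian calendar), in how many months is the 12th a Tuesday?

3

Check the 12th of each month of 2126: Jan 12: Sat, Feb 12: Tue, Mar 12: Tue, Apr 12: Fri, May 12: Sun, Jun 12: Wed, Jul 12: Fri, Aug 12: Mon, Sep 12: Thu, Oct 12: Sat, Nov 12: Tue, Dec 12: Thu.
Tuesday occurs in February, March, November — 3 months.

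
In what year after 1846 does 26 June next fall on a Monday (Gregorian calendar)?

From one year to the next, a fixed date's weekday advances by 1, or by 2 when a Feb 29 lies between the two dates.
1846: June 26 is Friday.
1847: Saturday (+1)
1848: Monday (+2)
26 June falls on a Monday in 1848.

1848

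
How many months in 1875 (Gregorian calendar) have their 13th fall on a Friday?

1

Check the 13th of each month of 1875: Jan 13: Wed, Feb 13: Sat, Mar 13: Sat, Apr 13: Tue, May 13: Thu, Jun 13: Sun, Jul 13: Tue, Aug 13: Fri, Sep 13: Mon, Oct 13: Wed, Nov 13: Sat, Dec 13: Mon.
Friday occurs in August — 1 month.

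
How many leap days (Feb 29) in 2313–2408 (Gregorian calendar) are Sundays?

Leap years in 2313–2408: 24 of them.
Feb 29 weekday advances by 5 (mod 7) from one leap year to the next four years later (or differs when a century non-leap intervenes).
Leap-day weekdays: 2316:Tue 2320:Sun✓ 2324:Fri 2328:Wed 2332:Mon 2336:Sat 2340:Thu 2344:Tue 2348:Sun✓ 2352:Fri 2356:Wed 2360:Mon 2364:Sat 2368:Thu 2372:Tue 2376:Sun✓ 2380:Fri 2384:Wed 2388:Mon 2392:Sat 2396:Thu 2400:Tue 2404:Sun✓ 2408:Fri
Sunday: 2320, 2348, 2376, 2404 → 4.

4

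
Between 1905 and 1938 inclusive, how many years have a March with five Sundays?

March has 31 days; it has five Sundays when Sunday falls among the first (month-length − 28) days — i.e. when March 1 is one of Sunday/Saturday/Friday.
March 1 by year: 1905:Wed 1906:Thu 1907:Fri✓ 1908:Sun✓ 1909:Mon 1910:Tue 1911:Wed 1912:Fri✓ 1913:Sat✓ 1914:Sun✓ 1915:Mon 1916:Wed 1917:Thu 1918:Fri✓ 1919:Sat✓ …(4 more)… 1924:Sat✓ 1925:Sun✓ 1926:Mon 1927:Tue 1928:Thu 1929:Fri✓ 1930:Sat✓ 1931:Sun✓ 1932:Tue 1933:Wed 1934:Thu 1935:Fri✓ 1936:Sun✓ 1937:Mon 1938:Tue
Years with five Sundays: 1907, 1908, 1912, 1913, 1914, 1918, 1919, 1924, 1925, 1929, 1930, 1931, 1935, 1936 → 14.

14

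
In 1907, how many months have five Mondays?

4

A month of length L has five Mondays iff its first Monday is on day ≤ L−28 (so day 1–3 in a 31-day month, 1–2 in a 30-day month, day 1 in a leap February).
Checking each month of 1907: Jan starts Tue (31d); Feb starts Fri (28d); Mar starts Fri (31d); Apr starts Mon (30d) ✓; May starts Wed (31d); Jun starts Sat (30d); Jul starts Mon (31d) ✓; Aug starts Thu (31d); Sep starts Sun (30d) ✓; Oct starts Tue (31d); Nov starts Fri (30d); Dec starts Sun (31d) ✓.
Five-Monday months: April, July, September, December → 4.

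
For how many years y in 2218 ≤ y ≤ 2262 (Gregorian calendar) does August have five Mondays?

19

August has 31 days; it has five Mondays when Monday falls among the first (month-length − 28) days — i.e. when August 1 is one of Monday/Sunday/Saturday.
August 1 by year: 2218:Sat✓ 2219:Sun✓ 2220:Tue 2221:Wed 2222:Thu 2223:Fri 2224:Sun✓ 2225:Mon✓ 2226:Tue 2227:Wed 2228:Fri 2229:Sat✓ 2230:Sun✓ 2231:Mon✓ 2232:Wed …(15 more)… 2248:Tue 2249:Wed 2250:Thu 2251:Fri 2252:Sun✓ 2253:Mon✓ 2254:Tue 2255:Wed 2256:Fri 2257:Sat✓ 2258:Sun✓ 2259:Mon✓ 2260:Wed 2261:Thu 2262:Fri
Years with five Mondays: 2218, 2219, 2224, 2225, 2229, 2230, 2231, 2235, 2236, 2240, 2241, 2242, 2246, 2247, 2252, 2253, 2257, 2258, 2259 → 19.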